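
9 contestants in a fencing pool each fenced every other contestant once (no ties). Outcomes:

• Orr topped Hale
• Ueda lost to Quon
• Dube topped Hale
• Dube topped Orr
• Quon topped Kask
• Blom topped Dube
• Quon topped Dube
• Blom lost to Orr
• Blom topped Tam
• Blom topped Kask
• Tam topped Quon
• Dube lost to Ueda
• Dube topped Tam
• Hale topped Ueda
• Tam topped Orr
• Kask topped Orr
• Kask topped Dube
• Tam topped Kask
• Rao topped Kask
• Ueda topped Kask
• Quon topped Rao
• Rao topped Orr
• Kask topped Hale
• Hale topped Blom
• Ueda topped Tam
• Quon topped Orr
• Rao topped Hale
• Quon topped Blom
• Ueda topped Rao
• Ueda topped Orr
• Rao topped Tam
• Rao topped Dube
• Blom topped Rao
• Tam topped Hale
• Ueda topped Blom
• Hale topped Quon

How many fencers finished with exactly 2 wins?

1

Win totals: Dube 3, Orr 2, Ueda 6, Hale 3, Blom 4, Quon 6, Tam 4, Kask 3, Rao 5.
Exactly 2: Orr — 1 fencer.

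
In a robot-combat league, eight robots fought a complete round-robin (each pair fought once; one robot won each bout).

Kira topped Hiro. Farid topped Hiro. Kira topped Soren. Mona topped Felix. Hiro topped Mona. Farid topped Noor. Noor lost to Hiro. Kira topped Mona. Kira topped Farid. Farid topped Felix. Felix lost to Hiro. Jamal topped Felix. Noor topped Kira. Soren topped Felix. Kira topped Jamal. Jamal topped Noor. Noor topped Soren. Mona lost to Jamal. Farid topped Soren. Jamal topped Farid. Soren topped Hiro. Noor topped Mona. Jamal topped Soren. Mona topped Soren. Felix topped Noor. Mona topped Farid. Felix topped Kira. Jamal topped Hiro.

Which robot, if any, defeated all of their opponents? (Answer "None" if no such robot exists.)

None

Highest win total is Jamal with 6 (out of 7 possible).
Jamal lost to Kira, so no robot went undefeated.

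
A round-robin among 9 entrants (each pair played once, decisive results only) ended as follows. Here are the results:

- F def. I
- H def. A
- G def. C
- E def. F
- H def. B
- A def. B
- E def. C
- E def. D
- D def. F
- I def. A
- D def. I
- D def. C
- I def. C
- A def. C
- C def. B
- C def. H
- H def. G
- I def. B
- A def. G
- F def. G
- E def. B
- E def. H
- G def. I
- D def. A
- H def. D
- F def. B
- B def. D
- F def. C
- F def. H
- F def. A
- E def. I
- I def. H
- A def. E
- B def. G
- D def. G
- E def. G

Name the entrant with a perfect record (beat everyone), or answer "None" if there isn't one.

Highest win total is E with 7 (out of 8 possible).
E lost to A, so no entrant went undefeated.

None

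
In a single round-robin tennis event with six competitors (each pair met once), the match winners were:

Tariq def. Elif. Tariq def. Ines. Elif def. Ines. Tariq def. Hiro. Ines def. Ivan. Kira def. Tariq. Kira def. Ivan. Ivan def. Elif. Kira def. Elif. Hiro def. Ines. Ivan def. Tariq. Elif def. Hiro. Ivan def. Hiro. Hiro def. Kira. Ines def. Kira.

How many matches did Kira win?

3

Kira's results: beat Tariq, Elif, Ivan; lost to Ines, Hiro.
That is 3 wins.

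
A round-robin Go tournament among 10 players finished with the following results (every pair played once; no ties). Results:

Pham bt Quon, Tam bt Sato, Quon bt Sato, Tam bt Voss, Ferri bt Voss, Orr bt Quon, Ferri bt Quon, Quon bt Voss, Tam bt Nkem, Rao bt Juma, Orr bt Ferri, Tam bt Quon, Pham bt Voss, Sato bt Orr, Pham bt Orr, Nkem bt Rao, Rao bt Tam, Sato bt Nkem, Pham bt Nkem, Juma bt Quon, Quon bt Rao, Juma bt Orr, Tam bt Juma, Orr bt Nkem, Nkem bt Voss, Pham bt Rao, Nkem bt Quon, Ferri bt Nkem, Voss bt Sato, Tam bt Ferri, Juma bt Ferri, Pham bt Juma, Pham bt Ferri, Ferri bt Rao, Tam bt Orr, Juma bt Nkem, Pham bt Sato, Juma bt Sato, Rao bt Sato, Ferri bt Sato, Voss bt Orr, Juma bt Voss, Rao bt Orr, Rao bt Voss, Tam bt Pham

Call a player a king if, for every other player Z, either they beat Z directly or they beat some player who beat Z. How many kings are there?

3

Voss cannot reach Juma, Tam, Rao, Pham in two steps.
Quon cannot reach Ferri, Pham in two steps.
Juma cannot reach Tam, Pham in two steps.
Sato cannot reach Juma, Tam, Pham in two steps.
Tam reaches everyone (king).
Orr cannot reach Juma, Tam, Pham in two steps.
Nkem cannot reach Ferri, Pham in two steps.
Ferri cannot reach Pham in two steps.
Rao reaches everyone (king).
Pham reaches everyone (king).
Kings: Tam, Rao, Pham — 3.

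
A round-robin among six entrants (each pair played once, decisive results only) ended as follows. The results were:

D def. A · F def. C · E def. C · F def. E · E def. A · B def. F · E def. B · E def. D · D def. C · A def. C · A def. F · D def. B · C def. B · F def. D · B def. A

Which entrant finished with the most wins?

E

Win totals: A 2, B 2, C 1, D 3, E 4, F 3.
E leads with 4 wins (next highest: 3).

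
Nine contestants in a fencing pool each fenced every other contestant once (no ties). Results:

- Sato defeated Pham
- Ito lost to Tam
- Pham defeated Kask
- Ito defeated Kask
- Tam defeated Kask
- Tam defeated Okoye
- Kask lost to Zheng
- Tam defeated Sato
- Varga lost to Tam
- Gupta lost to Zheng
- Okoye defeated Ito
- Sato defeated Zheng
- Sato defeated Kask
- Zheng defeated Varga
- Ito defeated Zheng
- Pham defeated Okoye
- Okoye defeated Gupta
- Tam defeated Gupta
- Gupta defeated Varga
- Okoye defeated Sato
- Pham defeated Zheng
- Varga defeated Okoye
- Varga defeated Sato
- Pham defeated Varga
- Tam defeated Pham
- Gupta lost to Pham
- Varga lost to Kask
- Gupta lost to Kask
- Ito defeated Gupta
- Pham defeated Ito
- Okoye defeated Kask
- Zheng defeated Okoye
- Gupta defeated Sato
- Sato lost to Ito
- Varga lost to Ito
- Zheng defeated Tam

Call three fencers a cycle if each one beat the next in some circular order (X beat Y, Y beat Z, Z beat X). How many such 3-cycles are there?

Win totals: Zheng 5, Varga 2, Ito 5, Gupta 2, Kask 2, Tam 7, Sato 3, Pham 6, Okoye 4.
A fencer with w wins dominates both others in C(w,2) triples; summing gives 10 + 1 + 10 + 1 + 1 + 21 + 3 + 15 + 6 = 68 transitive triples.
Total triples C(9,3) = 84, so cyclic triples = 84 − 68 = 16.

16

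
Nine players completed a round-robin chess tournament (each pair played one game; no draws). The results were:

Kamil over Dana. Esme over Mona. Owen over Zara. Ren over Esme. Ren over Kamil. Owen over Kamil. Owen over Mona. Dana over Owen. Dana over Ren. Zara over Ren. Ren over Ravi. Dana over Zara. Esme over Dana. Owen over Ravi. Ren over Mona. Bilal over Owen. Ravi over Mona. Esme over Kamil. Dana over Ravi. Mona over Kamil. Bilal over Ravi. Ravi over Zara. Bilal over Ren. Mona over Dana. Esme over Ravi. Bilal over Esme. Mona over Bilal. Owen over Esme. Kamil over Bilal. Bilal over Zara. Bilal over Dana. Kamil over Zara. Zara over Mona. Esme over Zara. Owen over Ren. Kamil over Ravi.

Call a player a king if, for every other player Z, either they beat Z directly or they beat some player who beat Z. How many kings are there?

Bilal reaches everyone (king).
Owen reaches everyone (king).
Dana cannot reach Bilal in two steps.
Ravi cannot reach Owen, Esme in two steps.
Kamil reaches everyone (king).
Zara cannot reach Owen in two steps.
Esme reaches everyone (king).
Ren cannot reach Owen in two steps.
Mona reaches everyone (king).
Kings: Bilal, Owen, Kamil, Esme, Mona — 5.

5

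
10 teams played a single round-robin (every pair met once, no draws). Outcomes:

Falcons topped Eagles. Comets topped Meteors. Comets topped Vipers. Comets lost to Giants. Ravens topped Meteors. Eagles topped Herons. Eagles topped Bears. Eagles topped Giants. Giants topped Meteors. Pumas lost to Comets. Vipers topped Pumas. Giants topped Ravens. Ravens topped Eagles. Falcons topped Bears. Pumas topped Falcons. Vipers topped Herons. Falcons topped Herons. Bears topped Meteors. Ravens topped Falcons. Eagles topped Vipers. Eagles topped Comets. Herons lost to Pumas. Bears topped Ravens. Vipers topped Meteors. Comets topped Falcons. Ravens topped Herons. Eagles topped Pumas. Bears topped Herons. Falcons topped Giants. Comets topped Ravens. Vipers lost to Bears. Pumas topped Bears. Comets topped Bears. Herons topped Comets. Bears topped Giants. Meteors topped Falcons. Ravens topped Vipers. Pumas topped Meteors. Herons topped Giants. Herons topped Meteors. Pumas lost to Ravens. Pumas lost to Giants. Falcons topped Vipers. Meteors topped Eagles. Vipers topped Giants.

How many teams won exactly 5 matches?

Win totals: Herons 3, Pumas 4, Vipers 4, Falcons 5, Comets 6, Giants 4, Bears 5, Eagles 6, Ravens 6, Meteors 2.
Exactly 5: Falcons, Bears — 2 teams.

2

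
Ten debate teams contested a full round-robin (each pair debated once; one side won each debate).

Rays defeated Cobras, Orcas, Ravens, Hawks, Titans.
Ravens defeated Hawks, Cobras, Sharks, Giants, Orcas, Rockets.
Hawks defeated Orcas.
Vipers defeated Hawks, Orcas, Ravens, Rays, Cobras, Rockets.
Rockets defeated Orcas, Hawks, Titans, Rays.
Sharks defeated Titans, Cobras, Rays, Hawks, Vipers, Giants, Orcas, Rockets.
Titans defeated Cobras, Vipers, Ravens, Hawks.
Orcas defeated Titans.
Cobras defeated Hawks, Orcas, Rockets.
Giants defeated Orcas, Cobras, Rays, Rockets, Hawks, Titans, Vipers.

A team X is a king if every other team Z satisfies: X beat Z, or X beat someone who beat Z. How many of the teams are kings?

Hawks cannot reach Sharks, Giants, Ravens, Cobras, Rockets, Vipers, Rays in two steps.
Sharks reaches everyone (king).
Titans reaches everyone (king).
Giants cannot reach Sharks in two steps.
Ravens reaches everyone (king).
Cobras cannot reach Sharks, Giants, Ravens, Vipers in two steps.
Rockets cannot reach Sharks, Giants in two steps.
Vipers reaches everyone (king).
Orcas cannot reach Sharks, Giants, Rockets, Rays in two steps.
Rays reaches everyone (king).
Kings: Sharks, Titans, Ravens, Vipers, Rays — 5.

5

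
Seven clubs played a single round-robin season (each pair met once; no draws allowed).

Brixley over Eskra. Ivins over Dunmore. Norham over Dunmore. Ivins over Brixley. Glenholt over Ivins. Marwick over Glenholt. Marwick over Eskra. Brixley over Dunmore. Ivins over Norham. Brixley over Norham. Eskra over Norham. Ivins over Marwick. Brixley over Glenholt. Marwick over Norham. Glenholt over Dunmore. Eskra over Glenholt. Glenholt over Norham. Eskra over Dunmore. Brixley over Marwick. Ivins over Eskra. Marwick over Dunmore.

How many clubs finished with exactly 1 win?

Win totals: Dunmore 0, Glenholt 3, Ivins 5, Eskra 3, Norham 1, Brixley 5, Marwick 4.
Exactly 1: Norham — 1 club.

1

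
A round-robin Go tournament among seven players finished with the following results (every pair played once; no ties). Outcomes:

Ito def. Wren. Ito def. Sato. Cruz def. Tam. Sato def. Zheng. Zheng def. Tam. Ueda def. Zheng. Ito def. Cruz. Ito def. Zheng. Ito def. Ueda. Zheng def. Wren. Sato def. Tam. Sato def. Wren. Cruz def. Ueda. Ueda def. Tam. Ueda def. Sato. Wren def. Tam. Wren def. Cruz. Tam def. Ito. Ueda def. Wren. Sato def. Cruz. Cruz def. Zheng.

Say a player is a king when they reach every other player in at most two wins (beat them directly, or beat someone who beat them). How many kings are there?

5

Sato reaches everyone (king).
Wren cannot reach Sato in two steps.
Ito reaches everyone (king).
Ueda reaches everyone (king).
Tam reaches everyone (king).
Cruz reaches everyone (king).
Zheng cannot reach Sato, Ueda in two steps.
Kings: Sato, Ito, Ueda, Tam, Cruz — 5.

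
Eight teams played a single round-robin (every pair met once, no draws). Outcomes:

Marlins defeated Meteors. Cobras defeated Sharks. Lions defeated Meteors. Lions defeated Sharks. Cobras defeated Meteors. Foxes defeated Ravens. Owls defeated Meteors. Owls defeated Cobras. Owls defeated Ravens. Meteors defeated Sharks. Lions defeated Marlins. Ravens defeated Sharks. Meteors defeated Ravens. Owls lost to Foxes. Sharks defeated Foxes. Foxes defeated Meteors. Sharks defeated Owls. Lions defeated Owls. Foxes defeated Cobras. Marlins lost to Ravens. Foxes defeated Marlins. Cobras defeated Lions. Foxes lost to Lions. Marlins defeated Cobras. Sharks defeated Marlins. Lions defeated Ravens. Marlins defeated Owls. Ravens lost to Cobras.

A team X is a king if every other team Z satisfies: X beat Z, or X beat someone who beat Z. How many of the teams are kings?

Marlins cannot reach Foxes in two steps.
Sharks cannot reach Lions in two steps.
Meteors cannot reach Cobras, Lions in two steps.
Cobras reaches everyone (king).
Ravens cannot reach Lions in two steps.
Owls cannot reach Foxes in two steps.
Foxes reaches everyone (king).
Lions reaches everyone (king).
Kings: Cobras, Foxes, Lions — 3.

3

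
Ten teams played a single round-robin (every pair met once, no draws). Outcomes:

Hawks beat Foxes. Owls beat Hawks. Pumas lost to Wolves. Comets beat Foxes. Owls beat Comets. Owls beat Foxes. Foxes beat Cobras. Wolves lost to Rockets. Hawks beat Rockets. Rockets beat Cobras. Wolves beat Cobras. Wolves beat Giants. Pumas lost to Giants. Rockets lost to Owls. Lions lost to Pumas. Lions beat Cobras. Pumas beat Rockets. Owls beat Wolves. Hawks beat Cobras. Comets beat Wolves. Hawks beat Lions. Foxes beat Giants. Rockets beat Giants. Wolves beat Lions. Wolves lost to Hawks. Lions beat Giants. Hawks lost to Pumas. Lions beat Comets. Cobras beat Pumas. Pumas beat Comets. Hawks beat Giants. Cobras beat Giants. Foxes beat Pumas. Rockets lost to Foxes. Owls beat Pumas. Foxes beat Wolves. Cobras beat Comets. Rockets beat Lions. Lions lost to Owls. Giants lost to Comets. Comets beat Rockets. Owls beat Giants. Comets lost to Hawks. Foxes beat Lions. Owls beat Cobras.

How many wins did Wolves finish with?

Wolves' results: beat Cobras, Giants, Pumas, Lions; lost to Foxes, Rockets, Owls, Hawks, Comets.
That is 4 wins.

4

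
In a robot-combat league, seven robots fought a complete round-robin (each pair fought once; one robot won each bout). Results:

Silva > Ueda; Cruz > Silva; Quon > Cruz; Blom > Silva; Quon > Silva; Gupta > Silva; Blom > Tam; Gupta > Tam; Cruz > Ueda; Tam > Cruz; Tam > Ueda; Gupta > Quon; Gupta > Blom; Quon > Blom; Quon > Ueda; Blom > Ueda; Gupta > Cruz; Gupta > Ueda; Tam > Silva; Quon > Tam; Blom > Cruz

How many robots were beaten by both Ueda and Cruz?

Ueda beat: no one.
Cruz beat: Ueda, Silva.
No one was beaten by both.

0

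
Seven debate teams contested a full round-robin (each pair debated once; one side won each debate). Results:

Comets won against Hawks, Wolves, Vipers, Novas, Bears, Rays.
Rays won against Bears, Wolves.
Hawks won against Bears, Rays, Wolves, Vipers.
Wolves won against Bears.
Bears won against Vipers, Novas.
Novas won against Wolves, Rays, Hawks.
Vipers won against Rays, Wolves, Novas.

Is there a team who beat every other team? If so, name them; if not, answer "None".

Comets has 6 wins out of 6 opponents — a perfect record.

Comets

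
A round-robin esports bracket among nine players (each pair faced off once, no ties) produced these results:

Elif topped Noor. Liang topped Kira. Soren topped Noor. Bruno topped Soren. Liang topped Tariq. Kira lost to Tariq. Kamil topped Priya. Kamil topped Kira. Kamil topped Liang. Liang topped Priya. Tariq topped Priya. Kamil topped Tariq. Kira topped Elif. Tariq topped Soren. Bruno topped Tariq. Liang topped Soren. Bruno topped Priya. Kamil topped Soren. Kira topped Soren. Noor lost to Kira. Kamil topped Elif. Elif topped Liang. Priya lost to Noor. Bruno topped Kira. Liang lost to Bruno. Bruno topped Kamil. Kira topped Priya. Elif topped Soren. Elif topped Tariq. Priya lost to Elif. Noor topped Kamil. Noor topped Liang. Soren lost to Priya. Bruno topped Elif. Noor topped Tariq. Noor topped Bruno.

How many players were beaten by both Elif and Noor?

Elif beat: Priya, Tariq, Soren, Liang, Noor.
Noor beat: Priya, Tariq, Liang, Bruno, Kamil.
Both beat: Priya, Tariq, Liang — 3.

3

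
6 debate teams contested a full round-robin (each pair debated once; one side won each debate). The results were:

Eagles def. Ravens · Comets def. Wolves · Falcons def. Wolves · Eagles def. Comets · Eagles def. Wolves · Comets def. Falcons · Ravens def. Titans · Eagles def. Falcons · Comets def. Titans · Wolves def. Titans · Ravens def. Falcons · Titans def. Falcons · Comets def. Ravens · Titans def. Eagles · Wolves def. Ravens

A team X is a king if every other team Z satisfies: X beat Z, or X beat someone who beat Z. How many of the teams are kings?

Titans reaches everyone (king).
Falcons cannot reach Eagles, Comets in two steps.
Eagles reaches everyone (king).
Comets reaches everyone (king).
Wolves cannot reach Comets in two steps.
Ravens cannot reach Comets in two steps.
Kings: Titans, Eagles, Comets — 3.

3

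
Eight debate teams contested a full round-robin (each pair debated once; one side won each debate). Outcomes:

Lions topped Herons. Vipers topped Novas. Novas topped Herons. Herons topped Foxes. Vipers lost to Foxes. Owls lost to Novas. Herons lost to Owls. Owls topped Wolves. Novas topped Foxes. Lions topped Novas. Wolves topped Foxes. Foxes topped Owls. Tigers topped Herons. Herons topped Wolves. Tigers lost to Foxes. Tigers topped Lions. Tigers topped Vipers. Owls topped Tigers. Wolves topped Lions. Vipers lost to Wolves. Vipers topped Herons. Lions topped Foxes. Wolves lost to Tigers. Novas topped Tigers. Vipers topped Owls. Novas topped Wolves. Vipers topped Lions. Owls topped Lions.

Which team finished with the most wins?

Win totals: Novas 5, Lions 3, Tigers 4, Wolves 3, Herons 2, Vipers 4, Owls 4, Foxes 3.
Novas leads with 5 wins (next highest: 4).

Novas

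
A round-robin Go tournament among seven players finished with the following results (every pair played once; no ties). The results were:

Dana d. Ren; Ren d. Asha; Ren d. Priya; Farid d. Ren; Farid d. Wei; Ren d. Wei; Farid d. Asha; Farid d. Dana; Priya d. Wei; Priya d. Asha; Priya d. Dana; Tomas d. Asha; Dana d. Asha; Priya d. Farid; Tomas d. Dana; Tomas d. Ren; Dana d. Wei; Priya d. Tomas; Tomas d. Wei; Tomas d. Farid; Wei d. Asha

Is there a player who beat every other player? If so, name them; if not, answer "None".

Highest win total is Tomas with 5 (out of 6 possible).
Tomas lost to Priya, so no player went undefeated.

None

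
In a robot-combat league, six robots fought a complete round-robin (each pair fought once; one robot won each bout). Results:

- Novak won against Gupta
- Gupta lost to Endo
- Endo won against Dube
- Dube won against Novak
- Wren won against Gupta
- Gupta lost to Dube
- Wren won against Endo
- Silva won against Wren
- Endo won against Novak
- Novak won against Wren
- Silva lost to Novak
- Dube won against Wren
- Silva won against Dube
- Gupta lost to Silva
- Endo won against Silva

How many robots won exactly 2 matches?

Win totals: Gupta 0, Novak 3, Endo 4, Dube 3, Wren 2, Silva 3.
Exactly 2: Wren — 1 robot.

1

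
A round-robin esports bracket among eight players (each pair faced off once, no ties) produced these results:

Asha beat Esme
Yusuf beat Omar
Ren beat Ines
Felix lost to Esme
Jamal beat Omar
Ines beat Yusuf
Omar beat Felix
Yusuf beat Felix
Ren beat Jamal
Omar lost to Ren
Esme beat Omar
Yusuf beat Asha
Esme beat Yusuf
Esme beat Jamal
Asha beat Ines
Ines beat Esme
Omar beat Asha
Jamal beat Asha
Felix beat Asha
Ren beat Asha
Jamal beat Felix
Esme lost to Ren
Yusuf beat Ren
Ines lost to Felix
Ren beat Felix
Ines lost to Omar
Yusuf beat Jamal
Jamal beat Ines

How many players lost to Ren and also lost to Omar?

3

Ren beat: Esme, Jamal, Omar, Ines, Asha, Felix.
Omar beat: Ines, Asha, Felix.
Both beat: Ines, Asha, Felix — 3.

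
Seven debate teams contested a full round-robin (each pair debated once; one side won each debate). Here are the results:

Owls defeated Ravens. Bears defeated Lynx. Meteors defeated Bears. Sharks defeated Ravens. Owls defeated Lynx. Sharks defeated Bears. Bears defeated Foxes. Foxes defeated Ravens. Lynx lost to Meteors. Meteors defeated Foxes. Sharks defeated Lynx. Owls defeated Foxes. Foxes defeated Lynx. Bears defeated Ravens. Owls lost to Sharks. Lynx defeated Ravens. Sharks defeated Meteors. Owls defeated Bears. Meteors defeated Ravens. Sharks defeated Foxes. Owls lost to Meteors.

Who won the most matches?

Sharks

Win totals: Ravens 0, Meteors 5, Bears 3, Owls 4, Sharks 6, Foxes 2, Lynx 1.
Sharks leads with 6 wins (next highest: 5).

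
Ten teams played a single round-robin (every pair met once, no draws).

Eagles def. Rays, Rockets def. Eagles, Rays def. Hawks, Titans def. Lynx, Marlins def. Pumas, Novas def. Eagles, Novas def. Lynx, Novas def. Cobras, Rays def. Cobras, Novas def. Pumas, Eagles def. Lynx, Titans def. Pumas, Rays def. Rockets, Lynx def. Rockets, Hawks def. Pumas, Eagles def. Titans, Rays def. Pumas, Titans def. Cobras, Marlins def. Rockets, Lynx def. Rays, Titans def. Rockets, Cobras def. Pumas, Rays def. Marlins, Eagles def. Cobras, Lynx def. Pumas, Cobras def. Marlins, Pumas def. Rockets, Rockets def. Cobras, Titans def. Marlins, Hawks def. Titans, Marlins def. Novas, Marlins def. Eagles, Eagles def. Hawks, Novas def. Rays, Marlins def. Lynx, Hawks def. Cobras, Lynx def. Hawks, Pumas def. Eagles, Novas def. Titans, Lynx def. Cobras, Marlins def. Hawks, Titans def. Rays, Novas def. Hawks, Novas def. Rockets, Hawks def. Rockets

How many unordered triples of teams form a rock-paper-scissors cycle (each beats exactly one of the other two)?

Win totals: Titans 6, Lynx 5, Hawks 4, Cobras 2, Novas 8, Rockets 2, Marlins 6, Rays 5, Pumas 2, Eagles 5.
A team with w wins dominates both others in C(w,2) triples; summing gives 15 + 10 + 6 + 1 + 28 + 1 + 15 + 10 + 1 + 10 = 97 transitive triples.
Total triples C(10,3) = 120, so cyclic triples = 120 − 97 = 23.

23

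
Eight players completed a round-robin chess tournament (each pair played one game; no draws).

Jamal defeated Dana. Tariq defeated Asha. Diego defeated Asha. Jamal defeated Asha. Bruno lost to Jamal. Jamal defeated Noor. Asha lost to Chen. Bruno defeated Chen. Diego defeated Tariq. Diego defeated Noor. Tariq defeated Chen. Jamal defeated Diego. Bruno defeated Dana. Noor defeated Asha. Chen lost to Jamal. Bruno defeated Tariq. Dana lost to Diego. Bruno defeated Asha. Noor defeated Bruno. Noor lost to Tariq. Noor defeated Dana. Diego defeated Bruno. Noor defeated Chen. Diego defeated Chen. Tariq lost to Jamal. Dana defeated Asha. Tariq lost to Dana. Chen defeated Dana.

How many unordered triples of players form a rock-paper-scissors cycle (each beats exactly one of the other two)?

Win totals: Dana 2, Jamal 7, Chen 2, Asha 0, Bruno 4, Noor 4, Diego 6, Tariq 3.
A player with w wins dominates both others in C(w,2) triples; summing gives 1 + 21 + 1 + 0 + 6 + 6 + 15 + 3 = 53 transitive triples.
Total triples C(8,3) = 56, so cyclic triples = 56 − 53 = 3.

3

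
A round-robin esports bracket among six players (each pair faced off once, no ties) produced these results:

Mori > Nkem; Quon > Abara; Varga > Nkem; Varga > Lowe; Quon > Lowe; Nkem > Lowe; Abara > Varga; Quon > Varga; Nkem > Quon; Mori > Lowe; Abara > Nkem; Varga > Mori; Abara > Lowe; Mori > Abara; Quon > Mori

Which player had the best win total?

Quon

Win totals: Varga 3, Lowe 0, Abara 3, Quon 4, Nkem 2, Mori 3.
Quon leads with 4 wins (next highest: 3).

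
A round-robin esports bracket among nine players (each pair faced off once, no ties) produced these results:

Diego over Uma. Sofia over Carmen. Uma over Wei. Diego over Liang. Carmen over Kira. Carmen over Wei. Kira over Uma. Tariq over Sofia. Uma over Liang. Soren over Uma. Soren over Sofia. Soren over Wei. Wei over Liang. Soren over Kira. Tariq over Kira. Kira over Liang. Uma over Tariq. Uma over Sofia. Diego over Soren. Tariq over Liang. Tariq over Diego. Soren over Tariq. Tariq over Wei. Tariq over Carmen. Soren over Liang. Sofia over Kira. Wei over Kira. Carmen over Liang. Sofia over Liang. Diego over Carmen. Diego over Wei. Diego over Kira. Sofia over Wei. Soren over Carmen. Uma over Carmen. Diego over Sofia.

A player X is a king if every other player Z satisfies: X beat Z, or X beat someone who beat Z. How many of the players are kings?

3

Soren reaches everyone (king).
Sofia cannot reach Soren, Diego, Tariq in two steps.
Liang cannot reach Soren, Sofia, Kira, Diego, Wei, Uma, Tariq, Carmen in two steps.
Kira cannot reach Soren, Diego in two steps.
Diego reaches everyone (king).
Wei cannot reach Soren, Sofia, Diego, Tariq, Carmen in two steps.
Uma cannot reach Soren in two steps.
Tariq reaches everyone (king).
Carmen cannot reach Soren, Sofia, Diego, Tariq in two steps.
Kings: Soren, Diego, Tariq — 3.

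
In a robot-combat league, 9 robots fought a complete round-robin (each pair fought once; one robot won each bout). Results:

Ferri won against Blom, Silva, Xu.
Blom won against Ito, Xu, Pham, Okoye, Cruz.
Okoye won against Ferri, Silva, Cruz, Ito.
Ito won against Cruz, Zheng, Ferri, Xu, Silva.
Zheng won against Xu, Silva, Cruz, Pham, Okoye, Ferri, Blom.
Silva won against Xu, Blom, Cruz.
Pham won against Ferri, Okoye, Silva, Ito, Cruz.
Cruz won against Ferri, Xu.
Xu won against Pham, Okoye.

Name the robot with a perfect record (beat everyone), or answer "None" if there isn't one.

None

Highest win total is Zheng with 7 (out of 8 possible).
Zheng lost to Ito, so no robot went undefeated.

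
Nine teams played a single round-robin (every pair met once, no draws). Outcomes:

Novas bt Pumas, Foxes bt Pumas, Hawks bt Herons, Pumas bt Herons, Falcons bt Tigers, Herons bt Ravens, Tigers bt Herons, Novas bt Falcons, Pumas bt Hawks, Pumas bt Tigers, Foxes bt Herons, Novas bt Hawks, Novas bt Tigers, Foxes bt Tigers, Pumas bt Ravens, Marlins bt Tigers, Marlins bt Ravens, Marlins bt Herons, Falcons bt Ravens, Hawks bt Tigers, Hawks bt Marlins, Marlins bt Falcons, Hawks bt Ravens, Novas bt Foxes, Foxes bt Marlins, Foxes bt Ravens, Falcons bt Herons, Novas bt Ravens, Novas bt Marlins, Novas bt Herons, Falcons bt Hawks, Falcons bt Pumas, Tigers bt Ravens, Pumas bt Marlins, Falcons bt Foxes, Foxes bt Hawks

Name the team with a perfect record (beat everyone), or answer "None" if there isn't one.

Novas has 8 wins out of 8 opponents — a perfect record.

Novas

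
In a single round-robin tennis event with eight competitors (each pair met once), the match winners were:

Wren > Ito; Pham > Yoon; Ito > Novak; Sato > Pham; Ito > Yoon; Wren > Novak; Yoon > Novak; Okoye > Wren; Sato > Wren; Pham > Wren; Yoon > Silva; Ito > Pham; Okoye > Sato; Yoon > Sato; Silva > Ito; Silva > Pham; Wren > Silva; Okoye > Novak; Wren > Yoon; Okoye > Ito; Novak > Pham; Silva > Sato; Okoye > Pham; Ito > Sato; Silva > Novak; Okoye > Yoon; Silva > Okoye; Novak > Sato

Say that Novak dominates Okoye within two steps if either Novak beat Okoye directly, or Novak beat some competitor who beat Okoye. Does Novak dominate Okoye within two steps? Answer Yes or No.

Novak did not beat Okoye directly.
Novak beat Sato, Pham, but each of them lost to Okoye. No two-step path.

No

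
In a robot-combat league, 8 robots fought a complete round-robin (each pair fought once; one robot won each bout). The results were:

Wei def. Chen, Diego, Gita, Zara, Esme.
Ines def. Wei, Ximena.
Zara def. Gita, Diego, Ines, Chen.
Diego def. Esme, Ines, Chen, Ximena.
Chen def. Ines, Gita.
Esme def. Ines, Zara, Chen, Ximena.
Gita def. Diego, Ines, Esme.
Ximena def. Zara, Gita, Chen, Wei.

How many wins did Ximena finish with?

Ximena's results: beat Wei, Chen, Zara, Gita; lost to Esme, Ines, Diego.
That is 4 wins.

4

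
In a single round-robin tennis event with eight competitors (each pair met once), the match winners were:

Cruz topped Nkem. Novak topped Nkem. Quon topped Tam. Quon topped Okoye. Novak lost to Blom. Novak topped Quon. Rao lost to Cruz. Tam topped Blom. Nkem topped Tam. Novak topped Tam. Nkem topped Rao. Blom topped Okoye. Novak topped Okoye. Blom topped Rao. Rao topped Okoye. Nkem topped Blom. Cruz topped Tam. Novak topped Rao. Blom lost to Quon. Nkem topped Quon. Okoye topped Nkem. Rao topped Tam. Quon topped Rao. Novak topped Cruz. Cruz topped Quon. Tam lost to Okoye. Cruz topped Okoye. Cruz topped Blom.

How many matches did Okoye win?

Okoye's results: beat Nkem, Tam; lost to Rao, Cruz, Quon, Novak, Blom.
That is 2 wins.

2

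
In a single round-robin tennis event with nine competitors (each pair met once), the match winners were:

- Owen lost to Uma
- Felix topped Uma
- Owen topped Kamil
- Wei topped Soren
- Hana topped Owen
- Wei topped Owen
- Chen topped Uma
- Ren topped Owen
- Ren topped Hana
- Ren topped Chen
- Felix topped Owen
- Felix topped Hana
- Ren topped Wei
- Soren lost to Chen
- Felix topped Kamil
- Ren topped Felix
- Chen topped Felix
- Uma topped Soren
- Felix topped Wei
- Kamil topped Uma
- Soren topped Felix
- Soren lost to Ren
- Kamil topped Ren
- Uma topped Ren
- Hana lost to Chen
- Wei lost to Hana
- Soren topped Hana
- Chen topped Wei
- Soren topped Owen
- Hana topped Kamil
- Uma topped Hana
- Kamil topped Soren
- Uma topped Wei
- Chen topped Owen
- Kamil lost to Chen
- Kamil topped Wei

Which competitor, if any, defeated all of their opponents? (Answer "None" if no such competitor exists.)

Highest win total is Chen with 7 (out of 8 possible).
Chen lost to Ren, so no competitor went undefeated.

None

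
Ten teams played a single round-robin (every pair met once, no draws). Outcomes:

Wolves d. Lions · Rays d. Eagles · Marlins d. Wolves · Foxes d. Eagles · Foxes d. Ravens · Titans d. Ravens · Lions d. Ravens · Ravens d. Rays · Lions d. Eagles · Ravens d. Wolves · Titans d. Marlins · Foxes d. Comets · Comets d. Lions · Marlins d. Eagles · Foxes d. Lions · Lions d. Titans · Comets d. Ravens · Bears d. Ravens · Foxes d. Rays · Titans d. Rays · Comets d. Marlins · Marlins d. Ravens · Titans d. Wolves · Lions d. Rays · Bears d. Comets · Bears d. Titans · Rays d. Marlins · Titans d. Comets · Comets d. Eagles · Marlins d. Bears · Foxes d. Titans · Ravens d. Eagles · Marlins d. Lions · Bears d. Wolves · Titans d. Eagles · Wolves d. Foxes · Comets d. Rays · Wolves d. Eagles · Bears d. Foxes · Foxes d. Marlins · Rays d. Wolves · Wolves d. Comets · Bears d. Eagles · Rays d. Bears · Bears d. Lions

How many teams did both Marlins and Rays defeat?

3

Marlins beat: Bears, Lions, Wolves, Ravens, Eagles.
Rays beat: Bears, Marlins, Wolves, Eagles.
Both beat: Bears, Wolves, Eagles — 3.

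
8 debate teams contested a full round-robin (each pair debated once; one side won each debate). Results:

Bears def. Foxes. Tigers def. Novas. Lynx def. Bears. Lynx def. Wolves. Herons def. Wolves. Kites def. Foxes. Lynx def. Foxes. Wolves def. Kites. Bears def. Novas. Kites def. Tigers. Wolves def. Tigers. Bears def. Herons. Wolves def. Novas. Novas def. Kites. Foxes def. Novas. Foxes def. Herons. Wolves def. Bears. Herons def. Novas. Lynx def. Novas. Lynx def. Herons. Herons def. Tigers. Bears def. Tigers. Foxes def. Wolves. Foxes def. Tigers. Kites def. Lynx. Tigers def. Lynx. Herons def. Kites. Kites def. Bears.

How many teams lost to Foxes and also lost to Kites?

Foxes beat: Wolves, Novas, Herons, Tigers.
Kites beat: Bears, Foxes, Lynx, Tigers.
Both beat: Tigers — 1.

1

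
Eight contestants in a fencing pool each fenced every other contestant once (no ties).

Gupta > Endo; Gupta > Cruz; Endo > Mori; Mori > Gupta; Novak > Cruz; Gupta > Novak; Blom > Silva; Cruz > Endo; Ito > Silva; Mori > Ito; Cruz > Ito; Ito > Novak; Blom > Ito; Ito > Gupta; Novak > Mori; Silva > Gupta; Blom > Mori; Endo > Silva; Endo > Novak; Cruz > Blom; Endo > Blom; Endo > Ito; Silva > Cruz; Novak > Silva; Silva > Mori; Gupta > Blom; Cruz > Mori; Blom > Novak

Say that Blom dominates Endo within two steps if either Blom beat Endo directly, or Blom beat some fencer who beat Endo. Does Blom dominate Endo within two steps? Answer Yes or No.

Blom did not beat Endo directly.
Blom beat Ito, Mori, Novak, Silva, but each of them lost to Endo. No two-step path.

No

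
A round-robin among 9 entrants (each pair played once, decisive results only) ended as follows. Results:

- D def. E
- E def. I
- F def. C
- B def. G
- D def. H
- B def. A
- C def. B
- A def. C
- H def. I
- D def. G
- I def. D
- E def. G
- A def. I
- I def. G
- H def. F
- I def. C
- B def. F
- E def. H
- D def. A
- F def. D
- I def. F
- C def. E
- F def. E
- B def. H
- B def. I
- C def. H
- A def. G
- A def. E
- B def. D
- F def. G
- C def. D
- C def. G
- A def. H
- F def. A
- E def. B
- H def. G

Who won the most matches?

Win totals: A 5, B 6, C 5, D 4, E 4, F 5, G 0, H 3, I 4.
B leads with 6 wins (next highest: 5).

B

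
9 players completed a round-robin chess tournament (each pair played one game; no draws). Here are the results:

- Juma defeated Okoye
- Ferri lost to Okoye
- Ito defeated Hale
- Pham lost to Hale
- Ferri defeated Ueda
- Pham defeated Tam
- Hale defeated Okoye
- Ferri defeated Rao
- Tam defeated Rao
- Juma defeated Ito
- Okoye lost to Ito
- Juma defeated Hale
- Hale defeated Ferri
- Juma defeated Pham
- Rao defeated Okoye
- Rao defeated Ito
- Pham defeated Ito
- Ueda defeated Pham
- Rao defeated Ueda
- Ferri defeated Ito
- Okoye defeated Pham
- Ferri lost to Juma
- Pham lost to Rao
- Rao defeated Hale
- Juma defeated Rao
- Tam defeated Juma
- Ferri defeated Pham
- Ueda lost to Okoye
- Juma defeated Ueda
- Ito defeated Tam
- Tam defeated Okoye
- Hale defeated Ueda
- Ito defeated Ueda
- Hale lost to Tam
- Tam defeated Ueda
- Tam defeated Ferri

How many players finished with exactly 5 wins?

Win totals: Rao 5, Ueda 1, Ferri 4, Juma 7, Hale 4, Okoye 3, Ito 4, Tam 6, Pham 2.
Exactly 5: Rao — 1 player.

1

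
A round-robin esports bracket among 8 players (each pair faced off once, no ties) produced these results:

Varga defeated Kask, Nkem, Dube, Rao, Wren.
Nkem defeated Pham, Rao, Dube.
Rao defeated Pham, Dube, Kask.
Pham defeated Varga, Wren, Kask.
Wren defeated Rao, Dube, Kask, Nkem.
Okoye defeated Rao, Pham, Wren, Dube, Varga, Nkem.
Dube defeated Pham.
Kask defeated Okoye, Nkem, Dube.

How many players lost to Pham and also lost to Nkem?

Pham beat: Kask, Varga, Wren.
Nkem beat: Dube, Pham, Rao.
No one was beaten by both.

0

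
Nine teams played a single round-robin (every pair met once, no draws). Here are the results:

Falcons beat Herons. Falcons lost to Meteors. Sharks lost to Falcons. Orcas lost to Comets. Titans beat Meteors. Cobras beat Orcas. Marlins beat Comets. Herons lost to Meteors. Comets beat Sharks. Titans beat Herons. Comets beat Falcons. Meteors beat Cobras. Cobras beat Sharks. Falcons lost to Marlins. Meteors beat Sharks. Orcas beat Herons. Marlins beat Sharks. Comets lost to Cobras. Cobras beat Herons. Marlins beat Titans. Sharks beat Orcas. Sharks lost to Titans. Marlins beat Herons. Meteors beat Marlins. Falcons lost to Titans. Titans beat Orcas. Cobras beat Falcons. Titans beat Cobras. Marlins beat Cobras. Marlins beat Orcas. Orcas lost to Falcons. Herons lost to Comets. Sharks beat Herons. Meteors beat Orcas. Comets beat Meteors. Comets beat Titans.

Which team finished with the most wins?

Marlins

Win totals: Orcas 1, Falcons 3, Meteors 6, Marlins 7, Herons 0, Titans 6, Cobras 5, Comets 6, Sharks 2.
Marlins leads with 7 wins (next highest: 6).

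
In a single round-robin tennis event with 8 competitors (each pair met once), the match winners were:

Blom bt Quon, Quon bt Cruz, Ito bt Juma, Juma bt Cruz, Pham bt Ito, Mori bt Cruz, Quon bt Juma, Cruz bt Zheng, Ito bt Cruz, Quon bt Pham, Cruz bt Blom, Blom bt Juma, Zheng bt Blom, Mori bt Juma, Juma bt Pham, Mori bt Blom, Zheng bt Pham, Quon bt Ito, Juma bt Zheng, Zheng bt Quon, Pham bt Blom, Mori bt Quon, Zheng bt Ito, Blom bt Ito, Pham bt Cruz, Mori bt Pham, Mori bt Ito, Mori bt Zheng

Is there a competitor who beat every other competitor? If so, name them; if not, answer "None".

Mori has 7 wins out of 7 opponents — a perfect record.

Mori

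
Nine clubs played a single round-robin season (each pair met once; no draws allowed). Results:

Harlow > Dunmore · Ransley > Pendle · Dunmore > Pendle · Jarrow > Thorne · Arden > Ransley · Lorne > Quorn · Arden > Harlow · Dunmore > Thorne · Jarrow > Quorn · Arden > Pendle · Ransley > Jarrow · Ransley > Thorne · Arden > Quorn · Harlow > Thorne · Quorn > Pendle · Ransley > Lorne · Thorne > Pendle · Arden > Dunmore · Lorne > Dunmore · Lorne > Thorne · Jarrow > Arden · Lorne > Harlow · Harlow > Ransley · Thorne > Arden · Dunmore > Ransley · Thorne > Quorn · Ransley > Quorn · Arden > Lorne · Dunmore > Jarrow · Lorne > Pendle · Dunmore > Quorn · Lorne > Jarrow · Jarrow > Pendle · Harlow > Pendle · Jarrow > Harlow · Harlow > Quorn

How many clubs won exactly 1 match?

1

Win totals: Quorn 1, Arden 6, Pendle 0, Ransley 5, Dunmore 5, Thorne 3, Harlow 5, Lorne 6, Jarrow 5.
Exactly 1: Quorn — 1 club.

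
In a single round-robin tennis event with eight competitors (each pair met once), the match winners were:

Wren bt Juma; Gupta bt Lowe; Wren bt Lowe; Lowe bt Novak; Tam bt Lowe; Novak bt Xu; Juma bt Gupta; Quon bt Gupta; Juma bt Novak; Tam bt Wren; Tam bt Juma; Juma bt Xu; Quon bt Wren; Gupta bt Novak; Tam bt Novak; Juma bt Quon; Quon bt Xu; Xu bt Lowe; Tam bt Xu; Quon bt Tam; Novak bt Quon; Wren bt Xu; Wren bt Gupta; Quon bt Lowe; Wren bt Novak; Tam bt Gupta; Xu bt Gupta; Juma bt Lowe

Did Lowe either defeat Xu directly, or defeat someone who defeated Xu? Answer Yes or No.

Yes

Lowe did not beat Xu directly.
Lowe beat Novak. Of those, Novak beat Xu.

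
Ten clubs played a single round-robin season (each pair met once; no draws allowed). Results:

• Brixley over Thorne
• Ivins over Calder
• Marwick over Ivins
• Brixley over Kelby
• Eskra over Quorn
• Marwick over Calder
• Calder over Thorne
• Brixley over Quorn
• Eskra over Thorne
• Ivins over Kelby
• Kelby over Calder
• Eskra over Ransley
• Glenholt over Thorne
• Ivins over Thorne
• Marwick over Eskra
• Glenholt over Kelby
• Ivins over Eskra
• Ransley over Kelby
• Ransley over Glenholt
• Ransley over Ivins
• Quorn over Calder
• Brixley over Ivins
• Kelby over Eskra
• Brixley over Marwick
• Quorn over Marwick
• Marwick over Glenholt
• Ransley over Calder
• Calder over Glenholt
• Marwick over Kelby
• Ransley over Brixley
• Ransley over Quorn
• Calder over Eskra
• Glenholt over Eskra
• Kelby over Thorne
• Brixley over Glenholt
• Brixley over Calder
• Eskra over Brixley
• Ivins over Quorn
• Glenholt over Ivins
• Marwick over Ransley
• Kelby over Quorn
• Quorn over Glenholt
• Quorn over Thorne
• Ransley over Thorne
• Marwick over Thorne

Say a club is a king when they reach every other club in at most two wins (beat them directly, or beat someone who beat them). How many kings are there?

5

Marwick reaches everyone (king).
Kelby cannot reach Ivins in two steps.
Quorn cannot reach Brixley in two steps.
Calder cannot reach Marwick in two steps.
Ivins reaches everyone (king).
Glenholt cannot reach Marwick in two steps.
Brixley reaches everyone (king).
Ransley reaches everyone (king).
Eskra reaches everyone (king).
Thorne cannot reach Marwick, Kelby, Quorn, Calder, Ivins, Glenholt, Brixley, Ransley, Eskra in two steps.
Kings: Marwick, Ivins, Brixley, Ransley, Eskra — 5.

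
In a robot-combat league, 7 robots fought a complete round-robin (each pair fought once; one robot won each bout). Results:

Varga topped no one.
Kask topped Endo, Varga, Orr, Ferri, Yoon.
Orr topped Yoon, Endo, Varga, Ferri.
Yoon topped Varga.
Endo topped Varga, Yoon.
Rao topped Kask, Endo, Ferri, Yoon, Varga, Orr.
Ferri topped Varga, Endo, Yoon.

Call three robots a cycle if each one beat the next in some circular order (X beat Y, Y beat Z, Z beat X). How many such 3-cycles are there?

0

Win totals: Rao 6, Yoon 1, Orr 4, Endo 2, Kask 5, Varga 0, Ferri 3.
A robot with w wins dominates both others in C(w,2) triples; summing gives 15 + 0 + 6 + 1 + 10 + 0 + 3 = 35 transitive triples.
Total triples C(7,3) = 35, so cyclic triples = 35 − 35 = 0.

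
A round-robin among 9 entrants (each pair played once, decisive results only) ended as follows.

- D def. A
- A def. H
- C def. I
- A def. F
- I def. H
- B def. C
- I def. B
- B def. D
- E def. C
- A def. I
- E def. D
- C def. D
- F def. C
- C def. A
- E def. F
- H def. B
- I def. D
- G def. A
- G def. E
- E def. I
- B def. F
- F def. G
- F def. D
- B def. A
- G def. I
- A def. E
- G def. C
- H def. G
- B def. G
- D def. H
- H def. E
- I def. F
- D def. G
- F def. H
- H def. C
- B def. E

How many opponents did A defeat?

4

A's results: beat E, F, H, I; lost to B, C, D, G.
That is 4 wins.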